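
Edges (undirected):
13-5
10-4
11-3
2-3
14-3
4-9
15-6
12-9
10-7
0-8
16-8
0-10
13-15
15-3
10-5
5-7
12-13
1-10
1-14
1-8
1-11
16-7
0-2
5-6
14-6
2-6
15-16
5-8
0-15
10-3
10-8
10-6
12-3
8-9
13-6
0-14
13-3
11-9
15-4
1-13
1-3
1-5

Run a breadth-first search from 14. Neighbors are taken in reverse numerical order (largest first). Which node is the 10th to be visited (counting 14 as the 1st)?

2

Visit 14; enqueue 6, 3, 1, 0 → queue [6, 3, 1, 0]
Visit 6; enqueue 15, 13, 10, 5, 2 → queue [3, 1, 0, 15, 13, 10, 5, 2]
Visit 3; enqueue 12, 11 → queue [1, 0, 15, 13, 10, 5, 2, 12, 11]
Visit 1; enqueue 8 → queue [0, 15, 13, 10, 5, 2, 12, 11, 8]
Visit 0 → queue [15, 13, 10, 5, 2, 12, 11, 8]
Visit 15; enqueue 16, 4 → queue [13, 10, 5, 2, 12, 11, 8, 16, 4]
Visit 13 → queue [10, 5, 2, 12, 11, 8, 16, 4]
Visit 10; enqueue 7 → queue [5, 2, 12, 11, 8, 16, 4, 7]
Visit 5 → queue [2, 12, 11, 8, 16, 4, 7]
Visit 2 → queue [12, 11, 8, 16, 4, 7]
Visit 12; enqueue 9 → queue [11, 8, 16, 4, 7, 9]
Visit 11 → queue [8, 16, 4, 7, 9]
Visit 8 → queue [16, 4, 7, 9]
Visit 16 → queue [4, 7, 9]
Visit 4 → queue [7, 9]
Visit 7 → queue [9]
Visit 9 → queue []

Visit order: 14, 6, 3, 1, 0, 15, 13, 10, 5, 2, 12, 11, 8, 16, 4, 7, 9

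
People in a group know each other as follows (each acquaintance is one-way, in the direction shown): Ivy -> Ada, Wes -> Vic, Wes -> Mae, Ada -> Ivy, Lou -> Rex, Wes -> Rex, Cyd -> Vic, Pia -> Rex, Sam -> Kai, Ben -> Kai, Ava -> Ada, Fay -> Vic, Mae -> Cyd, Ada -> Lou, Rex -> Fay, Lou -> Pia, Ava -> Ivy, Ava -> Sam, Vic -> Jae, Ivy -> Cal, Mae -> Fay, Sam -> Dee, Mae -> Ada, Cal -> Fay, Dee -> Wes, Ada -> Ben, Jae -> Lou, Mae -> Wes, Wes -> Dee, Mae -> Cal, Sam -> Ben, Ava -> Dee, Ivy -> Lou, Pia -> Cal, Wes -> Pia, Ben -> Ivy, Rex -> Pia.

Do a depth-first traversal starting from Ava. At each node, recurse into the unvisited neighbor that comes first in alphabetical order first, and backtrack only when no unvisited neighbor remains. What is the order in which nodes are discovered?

Ava → Ada → Ben → Ivy → Cal → Fay → Vic → Jae → Lou → Pia → Rex → Kai → Dee → Wes → Mae → Cyd → Sam

Visit Ava
Ava → Ada
Ada → Ben
Ben → Ivy
Ivy → Cal
Cal → Fay
Fay → Vic
Vic → Jae
Jae → Lou
Lou → Pia
Pia → Rex
Ben → Kai
Ava → Dee
Dee → Wes
Wes → Mae
Mae → Cyd
Ava → Sam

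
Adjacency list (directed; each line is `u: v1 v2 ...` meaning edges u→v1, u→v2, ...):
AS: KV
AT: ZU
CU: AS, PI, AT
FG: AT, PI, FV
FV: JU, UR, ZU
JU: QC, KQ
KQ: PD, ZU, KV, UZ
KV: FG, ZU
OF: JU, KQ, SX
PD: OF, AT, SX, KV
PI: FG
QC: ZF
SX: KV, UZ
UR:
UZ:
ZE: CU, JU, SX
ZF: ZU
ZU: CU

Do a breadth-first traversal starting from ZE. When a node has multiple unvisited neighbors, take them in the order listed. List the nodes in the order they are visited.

ZE, CU, JU, SX, AS, PI, AT, QC, KQ, KV, UZ, FG, ZU, ZF, PD, FV, OF, UR

Visit ZE; enqueue CU, JU, SX → queue [CU, JU, SX]
Visit CU; enqueue AS, PI, AT → queue [JU, SX, AS, PI, AT]
Visit JU; enqueue QC, KQ → queue [SX, AS, PI, AT, QC, KQ]
Visit SX; enqueue KV, UZ → queue [AS, PI, AT, QC, KQ, KV, UZ]
Visit AS → queue [PI, AT, QC, KQ, KV, UZ]
Visit PI; enqueue FG → queue [AT, QC, KQ, KV, UZ, FG]
Visit AT; enqueue ZU → queue [QC, KQ, KV, UZ, FG, ZU]
Visit QC; enqueue ZF → queue [KQ, KV, UZ, FG, ZU, ZF]
Visit KQ; enqueue PD → queue [KV, UZ, FG, ZU, ZF, PD]
Visit KV → queue [UZ, FG, ZU, ZF, PD]
Visit UZ → queue [FG, ZU, ZF, PD]
Visit FG; enqueue FV → queue [ZU, ZF, PD, FV]
Visit ZU → queue [ZF, PD, FV]
Visit ZF → queue [PD, FV]
Visit PD; enqueue OF → queue [FV, OF]
Visit FV; enqueue UR → queue [OF, UR]
Visit OF → queue [UR]
Visit UR → queue []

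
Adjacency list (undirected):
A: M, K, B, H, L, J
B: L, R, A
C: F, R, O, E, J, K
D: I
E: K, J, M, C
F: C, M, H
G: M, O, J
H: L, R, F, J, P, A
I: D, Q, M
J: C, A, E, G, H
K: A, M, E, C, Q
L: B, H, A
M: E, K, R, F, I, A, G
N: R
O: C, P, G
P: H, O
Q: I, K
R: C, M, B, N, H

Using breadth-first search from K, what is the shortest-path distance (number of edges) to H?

2

Level 0: K
Level 1: A, C, E, M, Q
Level 2: B, F, G, H, I, J, L, O, R
Level 3: D, N, P
H first appears at level 2.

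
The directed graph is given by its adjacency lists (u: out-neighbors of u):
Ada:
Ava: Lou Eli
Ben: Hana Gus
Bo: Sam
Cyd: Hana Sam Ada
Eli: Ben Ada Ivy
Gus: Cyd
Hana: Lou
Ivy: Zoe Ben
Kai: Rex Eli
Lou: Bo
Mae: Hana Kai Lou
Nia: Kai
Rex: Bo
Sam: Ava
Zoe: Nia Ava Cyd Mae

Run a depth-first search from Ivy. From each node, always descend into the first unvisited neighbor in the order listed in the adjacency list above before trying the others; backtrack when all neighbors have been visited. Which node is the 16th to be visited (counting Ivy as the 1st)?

Mae

Visit Ivy
Ivy → Zoe
Zoe → Nia
Nia → Kai
Kai → Rex
Rex → Bo
Bo → Sam
Sam → Ava
Ava → Lou
Ava → Eli
Eli → Ben
Ben → Hana
Ben → Gus
Gus → Cyd
Cyd → Ada
Zoe → Mae

Visit order: Ivy, Zoe, Nia, Kai, Rex, Bo, Sam, Ava, Lou, Eli, Ben, Hana, Gus, Cyd, Ada, Mae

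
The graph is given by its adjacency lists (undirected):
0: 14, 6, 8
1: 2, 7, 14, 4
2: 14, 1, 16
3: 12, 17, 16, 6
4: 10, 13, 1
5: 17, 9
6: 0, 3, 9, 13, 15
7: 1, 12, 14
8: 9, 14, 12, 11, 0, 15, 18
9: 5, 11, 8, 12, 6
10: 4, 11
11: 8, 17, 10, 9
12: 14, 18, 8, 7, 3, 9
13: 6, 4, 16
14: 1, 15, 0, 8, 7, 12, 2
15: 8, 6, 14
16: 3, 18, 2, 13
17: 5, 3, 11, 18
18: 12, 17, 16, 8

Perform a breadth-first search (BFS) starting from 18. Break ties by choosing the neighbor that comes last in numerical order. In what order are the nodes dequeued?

18, 17, 16, 12, 8, 11, 5, 3, 13, 2, 14, 9, 7, 15, 0, 10, 6, 4, 1

Visit 18; enqueue 17, 16, 12, 8 → queue [17, 16, 12, 8]
Visit 17; enqueue 11, 5, 3 → queue [16, 12, 8, 11, 5, 3]
Visit 16; enqueue 13, 2 → queue [12, 8, 11, 5, 3, 13, 2]
Visit 12; enqueue 14, 9, 7 → queue [8, 11, 5, 3, 13, 2, 14, 9, 7]
Visit 8; enqueue 15, 0 → queue [11, 5, 3, 13, 2, 14, 9, 7, 15, 0]
Visit 11; enqueue 10 → queue [5, 3, 13, 2, 14, 9, 7, 15, 0, 10]
Visit 5 → queue [3, 13, 2, 14, 9, 7, 15, 0, 10]
Visit 3; enqueue 6 → queue [13, 2, 14, 9, 7, 15, 0, 10, 6]
Visit 13; enqueue 4 → queue [2, 14, 9, 7, 15, 0, 10, 6, 4]
Visit 2; enqueue 1 → queue [14, 9, 7, 15, 0, 10, 6, 4, 1]
Visit 14 → queue [9, 7, 15, 0, 10, 6, 4, 1]
Visit 9 → queue [7, 15, 0, 10, 6, 4, 1]
Visit 7 → queue [15, 0, 10, 6, 4, 1]
Visit 15 → queue [0, 10, 6, 4, 1]
Visit 0 → queue [10, 6, 4, 1]
Visit 10 → queue [6, 4, 1]
Visit 6 → queue [4, 1]
Visit 4 → queue [1]
Visit 1 → queue []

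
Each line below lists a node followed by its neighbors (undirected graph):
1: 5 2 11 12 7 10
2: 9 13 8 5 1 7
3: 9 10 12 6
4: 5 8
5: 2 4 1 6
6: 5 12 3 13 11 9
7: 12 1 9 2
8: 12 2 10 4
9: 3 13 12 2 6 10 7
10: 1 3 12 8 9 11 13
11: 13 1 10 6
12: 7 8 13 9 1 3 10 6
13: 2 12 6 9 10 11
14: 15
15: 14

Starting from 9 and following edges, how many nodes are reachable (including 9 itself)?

BFS from 9 visits: 9, 13, 12, 10, 7, 6, 3, 2, 11, 8, 1, 5, 4
Reachable nodes: 13 of 15 total.

13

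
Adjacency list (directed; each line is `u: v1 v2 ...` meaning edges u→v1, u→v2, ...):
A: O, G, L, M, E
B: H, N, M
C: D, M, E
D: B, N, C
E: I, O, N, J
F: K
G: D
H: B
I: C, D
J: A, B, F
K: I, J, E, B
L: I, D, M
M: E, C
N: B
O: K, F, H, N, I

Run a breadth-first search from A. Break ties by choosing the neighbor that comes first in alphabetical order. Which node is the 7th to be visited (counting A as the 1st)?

Visit A; enqueue E, G, L, M, O → queue [E, G, L, M, O]
Visit E; enqueue I, J, N → queue [G, L, M, O, I, J, N]
Visit G; enqueue D → queue [L, M, O, I, J, N, D]
Visit L → queue [M, O, I, J, N, D]
Visit M; enqueue C → queue [O, I, J, N, D, C]
Visit O; enqueue F, H, K → queue [I, J, N, D, C, F, H, K]
Visit I → queue [J, N, D, C, F, H, K]
Visit J; enqueue B → queue [N, D, C, F, H, K, B]
Visit N → queue [D, C, F, H, K, B]
Visit D → queue [C, F, H, K, B]
Visit C → queue [F, H, K, B]
Visit F → queue [H, K, B]
Visit H → queue [K, B]
Visit K → queue [B]
Visit B → queue []

Visit order: A, E, G, L, M, O, I, J, N, D, C, F, H, K, B

I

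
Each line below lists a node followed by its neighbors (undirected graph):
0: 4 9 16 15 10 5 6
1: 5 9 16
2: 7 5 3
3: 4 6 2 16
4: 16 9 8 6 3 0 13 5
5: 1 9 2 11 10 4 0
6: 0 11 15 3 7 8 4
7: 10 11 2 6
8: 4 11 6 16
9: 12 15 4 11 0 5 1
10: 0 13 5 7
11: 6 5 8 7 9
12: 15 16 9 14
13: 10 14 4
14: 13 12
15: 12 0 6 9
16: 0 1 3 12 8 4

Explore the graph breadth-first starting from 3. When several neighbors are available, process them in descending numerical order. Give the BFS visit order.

3, 16, 6, 4, 2, 12, 8, 1, 0, 15, 11, 7, 13, 9, 5, 14, 10

Visit 3; enqueue 16, 6, 4, 2 → queue [16, 6, 4, 2]
Visit 16; enqueue 12, 8, 1, 0 → queue [6, 4, 2, 12, 8, 1, 0]
Visit 6; enqueue 15, 11, 7 → queue [4, 2, 12, 8, 1, 0, 15, 11, 7]
Visit 4; enqueue 13, 9, 5 → queue [2, 12, 8, 1, 0, 15, 11, 7, 13, 9, 5]
Visit 2 → queue [12, 8, 1, 0, 15, 11, 7, 13, 9, 5]
Visit 12; enqueue 14 → queue [8, 1, 0, 15, 11, 7, 13, 9, 5, 14]
Visit 8 → queue [1, 0, 15, 11, 7, 13, 9, 5, 14]
Visit 1 → queue [0, 15, 11, 7, 13, 9, 5, 14]
Visit 0; enqueue 10 → queue [15, 11, 7, 13, 9, 5, 14, 10]
Visit 15 → queue [11, 7, 13, 9, 5, 14, 10]
Visit 11 → queue [7, 13, 9, 5, 14, 10]
Visit 7 → queue [13, 9, 5, 14, 10]
Visit 13 → queue [9, 5, 14, 10]
Visit 9 → queue [5, 14, 10]
Visit 5 → queue [14, 10]
Visit 14 → queue [10]
Visit 10 → queue []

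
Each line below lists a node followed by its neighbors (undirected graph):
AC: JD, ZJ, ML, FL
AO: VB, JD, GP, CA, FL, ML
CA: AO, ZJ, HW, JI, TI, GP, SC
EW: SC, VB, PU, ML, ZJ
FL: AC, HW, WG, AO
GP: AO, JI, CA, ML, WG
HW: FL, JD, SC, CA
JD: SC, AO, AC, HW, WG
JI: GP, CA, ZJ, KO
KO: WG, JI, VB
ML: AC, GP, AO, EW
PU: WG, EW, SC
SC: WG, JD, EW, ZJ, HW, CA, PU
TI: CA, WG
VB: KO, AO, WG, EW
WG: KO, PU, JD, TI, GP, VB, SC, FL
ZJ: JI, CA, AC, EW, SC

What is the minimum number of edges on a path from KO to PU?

2

Level 0: KO
Level 1: JI, VB, WG
Level 2: AO, CA, EW, FL, GP, JD, PU, SC, TI, ZJ
Level 3: AC, HW, ML
PU first appears at level 2.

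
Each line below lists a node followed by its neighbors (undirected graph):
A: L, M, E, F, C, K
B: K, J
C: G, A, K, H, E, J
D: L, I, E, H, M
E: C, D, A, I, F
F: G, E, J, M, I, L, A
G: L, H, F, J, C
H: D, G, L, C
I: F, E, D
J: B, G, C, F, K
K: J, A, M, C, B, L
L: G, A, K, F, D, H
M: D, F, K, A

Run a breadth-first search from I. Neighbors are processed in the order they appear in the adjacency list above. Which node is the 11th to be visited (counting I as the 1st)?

H

Visit I; enqueue F, E, D → queue [F, E, D]
Visit F; enqueue G, J, M, L, A → queue [E, D, G, J, M, L, A]
Visit E; enqueue C → queue [D, G, J, M, L, A, C]
Visit D; enqueue H → queue [G, J, M, L, A, C, H]
Visit G → queue [J, M, L, A, C, H]
Visit J; enqueue B, K → queue [M, L, A, C, H, B, K]
Visit M → queue [L, A, C, H, B, K]
Visit L → queue [A, C, H, B, K]
Visit A → queue [C, H, B, K]
Visit C → queue [H, B, K]
Visit H → queue [B, K]
Visit B → queue [K]
Visit K → queue []

Visit order: I, F, E, D, G, J, M, L, A, C, H, B, K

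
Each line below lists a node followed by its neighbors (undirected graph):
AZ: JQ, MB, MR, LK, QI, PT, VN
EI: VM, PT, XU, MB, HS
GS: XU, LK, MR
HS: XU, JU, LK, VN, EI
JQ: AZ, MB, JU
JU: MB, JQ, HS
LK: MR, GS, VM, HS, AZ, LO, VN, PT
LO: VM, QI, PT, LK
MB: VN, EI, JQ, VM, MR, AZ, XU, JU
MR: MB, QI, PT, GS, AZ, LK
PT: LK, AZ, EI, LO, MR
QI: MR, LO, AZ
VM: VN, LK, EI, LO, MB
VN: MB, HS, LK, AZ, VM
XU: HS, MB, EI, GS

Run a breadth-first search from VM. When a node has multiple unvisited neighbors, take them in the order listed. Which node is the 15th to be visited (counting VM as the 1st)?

JU

Visit VM; enqueue VN, LK, EI, LO, MB → queue [VN, LK, EI, LO, MB]
Visit VN; enqueue HS, AZ → queue [LK, EI, LO, MB, HS, AZ]
Visit LK; enqueue MR, GS, PT → queue [EI, LO, MB, HS, AZ, MR, GS, PT]
Visit EI; enqueue XU → queue [LO, MB, HS, AZ, MR, GS, PT, XU]
Visit LO; enqueue QI → queue [MB, HS, AZ, MR, GS, PT, XU, QI]
Visit MB; enqueue JQ, JU → queue [HS, AZ, MR, GS, PT, XU, QI, JQ, JU]
Visit HS → queue [AZ, MR, GS, PT, XU, QI, JQ, JU]
Visit AZ → queue [MR, GS, PT, XU, QI, JQ, JU]
Visit MR → queue [GS, PT, XU, QI, JQ, JU]
Visit GS → queue [PT, XU, QI, JQ, JU]
Visit PT → queue [XU, QI, JQ, JU]
Visit XU → queue [QI, JQ, JU]
Visit QI → queue [JQ, JU]
Visit JQ → queue [JU]
Visit JU → queue []

Visit order: VM, VN, LK, EI, LO, MB, HS, AZ, MR, GS, PT, XU, QI, JQ, JU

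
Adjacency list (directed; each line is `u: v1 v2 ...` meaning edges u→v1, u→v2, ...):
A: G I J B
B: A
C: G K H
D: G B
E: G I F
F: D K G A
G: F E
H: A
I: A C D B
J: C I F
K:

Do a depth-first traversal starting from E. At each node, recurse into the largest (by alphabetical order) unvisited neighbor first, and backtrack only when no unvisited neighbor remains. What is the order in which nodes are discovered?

Visit E
E → I
I → D
D → G
G → F
F → K
F → A
A → J
J → C
C → H
A → B

E, I, D, G, F, K, A, J, C, H, B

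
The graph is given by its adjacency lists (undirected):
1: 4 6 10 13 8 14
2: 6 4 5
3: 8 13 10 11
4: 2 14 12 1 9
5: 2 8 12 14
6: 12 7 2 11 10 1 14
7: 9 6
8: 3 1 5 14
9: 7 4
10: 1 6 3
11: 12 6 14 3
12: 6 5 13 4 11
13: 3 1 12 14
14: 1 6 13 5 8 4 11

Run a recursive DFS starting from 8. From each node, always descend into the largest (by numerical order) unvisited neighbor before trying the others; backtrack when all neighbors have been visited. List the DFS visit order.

Visit 8
8 → 14
14 → 13
13 → 12
12 → 11
11 → 6
6 → 10
10 → 3
10 → 1
1 → 4
4 → 9
9 → 7
4 → 2
2 → 5

8 → 14 → 13 → 12 → 11 → 6 → 10 → 3 → 1 → 4 → 9 → 7 → 2 → 5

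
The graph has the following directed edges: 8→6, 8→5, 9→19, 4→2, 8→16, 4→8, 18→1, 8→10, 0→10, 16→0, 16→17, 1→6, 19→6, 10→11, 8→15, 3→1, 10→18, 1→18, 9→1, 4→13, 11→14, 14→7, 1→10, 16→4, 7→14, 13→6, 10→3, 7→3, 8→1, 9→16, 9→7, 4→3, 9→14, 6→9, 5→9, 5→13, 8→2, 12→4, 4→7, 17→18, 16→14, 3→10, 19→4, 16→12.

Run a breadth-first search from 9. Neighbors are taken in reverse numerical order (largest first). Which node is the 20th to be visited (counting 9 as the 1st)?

Visit 9; enqueue 19, 16, 14, 7, 1 → queue [19, 16, 14, 7, 1]
Visit 19; enqueue 6, 4 → queue [16, 14, 7, 1, 6, 4]
Visit 16; enqueue 17, 12, 0 → queue [14, 7, 1, 6, 4, 17, 12, 0]
Visit 14 → queue [7, 1, 6, 4, 17, 12, 0]
Visit 7; enqueue 3 → queue [1, 6, 4, 17, 12, 0, 3]
Visit 1; enqueue 18, 10 → queue [6, 4, 17, 12, 0, 3, 18, 10]
Visit 6 → queue [4, 17, 12, 0, 3, 18, 10]
Visit 4; enqueue 13, 8, 2 → queue [17, 12, 0, 3, 18, 10, 13, 8, 2]
Visit 17 → queue [12, 0, 3, 18, 10, 13, 8, 2]
Visit 12 → queue [0, 3, 18, 10, 13, 8, 2]
Visit 0 → queue [3, 18, 10, 13, 8, 2]
Visit 3 → queue [18, 10, 13, 8, 2]
Visit 18 → queue [10, 13, 8, 2]
Visit 10; enqueue 11 → queue [13, 8, 2, 11]
Visit 13 → queue [8, 2, 11]
Visit 8; enqueue 15, 5 → queue [2, 11, 15, 5]
Visit 2 → queue [11, 15, 5]
Visit 11 → queue [15, 5]
Visit 15 → queue [5]
Visit 5 → queue []

Visit order: 9, 19, 16, 14, 7, 1, 6, 4, 17, 12, 0, 3, 18, 10, 13, 8, 2, 11, 15, 5

5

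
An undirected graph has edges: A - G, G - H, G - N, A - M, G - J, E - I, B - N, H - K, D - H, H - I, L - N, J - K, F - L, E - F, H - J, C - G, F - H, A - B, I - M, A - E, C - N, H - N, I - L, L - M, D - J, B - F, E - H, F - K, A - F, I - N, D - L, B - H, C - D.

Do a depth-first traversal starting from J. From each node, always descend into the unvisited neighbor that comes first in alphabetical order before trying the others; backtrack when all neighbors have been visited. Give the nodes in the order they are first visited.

J, D, C, G, A, B, F, E, H, I, L, M, N, K

Visit J
J → D
D → C
C → G
G → A
A → B
B → F
F → E
E → H
H → I
I → L
L → M
L → N
H → K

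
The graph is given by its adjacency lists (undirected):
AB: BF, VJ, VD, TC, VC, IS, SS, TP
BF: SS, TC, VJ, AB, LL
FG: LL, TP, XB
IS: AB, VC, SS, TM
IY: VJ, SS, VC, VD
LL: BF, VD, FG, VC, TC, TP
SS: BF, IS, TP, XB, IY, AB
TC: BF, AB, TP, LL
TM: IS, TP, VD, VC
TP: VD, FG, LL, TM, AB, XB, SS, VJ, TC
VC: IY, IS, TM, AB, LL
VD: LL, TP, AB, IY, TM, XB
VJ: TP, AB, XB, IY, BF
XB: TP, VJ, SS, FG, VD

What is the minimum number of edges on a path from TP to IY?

Level 0: TP
Level 1: AB, FG, LL, SS, TC, TM, VD, VJ, XB
Level 2: BF, IS, IY, VC
IY first appears at level 2.

2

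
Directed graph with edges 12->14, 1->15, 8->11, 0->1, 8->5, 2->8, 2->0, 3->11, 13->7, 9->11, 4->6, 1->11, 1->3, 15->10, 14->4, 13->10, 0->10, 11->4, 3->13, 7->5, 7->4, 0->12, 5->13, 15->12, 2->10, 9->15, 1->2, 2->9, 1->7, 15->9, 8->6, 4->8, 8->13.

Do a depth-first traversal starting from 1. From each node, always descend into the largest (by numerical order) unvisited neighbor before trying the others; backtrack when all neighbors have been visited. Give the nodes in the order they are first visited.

Visit 1
1 → 15
15 → 12
12 → 14
14 → 4
4 → 8
8 → 13
13 → 10
13 → 7
7 → 5
8 → 11
8 → 6
15 → 9
1 → 3
1 → 2
2 → 0

1 → 15 → 12 → 14 → 4 → 8 → 13 → 10 → 7 → 5 → 11 → 6 → 9 → 3 → 2 → 0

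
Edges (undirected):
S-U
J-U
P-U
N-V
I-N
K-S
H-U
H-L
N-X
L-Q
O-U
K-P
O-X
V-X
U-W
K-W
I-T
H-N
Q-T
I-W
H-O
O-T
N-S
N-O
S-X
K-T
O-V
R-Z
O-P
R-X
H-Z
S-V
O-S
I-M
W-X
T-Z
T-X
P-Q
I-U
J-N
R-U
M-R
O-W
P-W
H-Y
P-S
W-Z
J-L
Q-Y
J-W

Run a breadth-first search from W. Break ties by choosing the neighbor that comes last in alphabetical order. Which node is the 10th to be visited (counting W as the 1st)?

Visit W; enqueue Z, X, U, P, O, K, J, I → queue [Z, X, U, P, O, K, J, I]
Visit Z; enqueue T, R, H → queue [X, U, P, O, K, J, I, T, R, H]
Visit X; enqueue V, S, N → queue [U, P, O, K, J, I, T, R, H, V, S, N]
Visit U → queue [P, O, K, J, I, T, R, H, V, S, N]
Visit P; enqueue Q → queue [O, K, J, I, T, R, H, V, S, N, Q]
Visit O → queue [K, J, I, T, R, H, V, S, N, Q]
Visit K → queue [J, I, T, R, H, V, S, N, Q]
Visit J; enqueue L → queue [I, T, R, H, V, S, N, Q, L]
Visit I; enqueue M → queue [T, R, H, V, S, N, Q, L, M]
Visit T → queue [R, H, V, S, N, Q, L, M]
Visit R → queue [H, V, S, N, Q, L, M]
Visit H; enqueue Y → queue [V, S, N, Q, L, M, Y]
Visit V → queue [S, N, Q, L, M, Y]
Visit S → queue [N, Q, L, M, Y]
Visit N → queue [Q, L, M, Y]
Visit Q → queue [L, M, Y]
Visit L → queue [M, Y]
Visit M → queue [Y]
Visit Y → queue []

Visit order: W, Z, X, U, P, O, K, J, I, T, R, H, V, S, N, Q, L, M, Y

T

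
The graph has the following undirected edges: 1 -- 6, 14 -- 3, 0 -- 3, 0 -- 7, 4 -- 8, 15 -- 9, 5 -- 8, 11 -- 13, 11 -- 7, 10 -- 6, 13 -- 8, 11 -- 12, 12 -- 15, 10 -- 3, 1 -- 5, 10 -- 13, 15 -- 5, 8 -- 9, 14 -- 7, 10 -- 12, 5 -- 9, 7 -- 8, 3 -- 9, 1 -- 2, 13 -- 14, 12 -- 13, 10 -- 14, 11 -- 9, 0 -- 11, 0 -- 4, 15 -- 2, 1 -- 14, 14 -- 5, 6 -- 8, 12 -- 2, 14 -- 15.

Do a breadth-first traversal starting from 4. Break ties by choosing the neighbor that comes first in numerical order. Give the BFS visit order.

4 -> 0 -> 8 -> 3 -> 7 -> 11 -> 5 -> 6 -> 9 -> 13 -> 10 -> 14 -> 12 -> 1 -> 15 -> 2

Visit 4; enqueue 0, 8 → queue [0, 8]
Visit 0; enqueue 3, 7, 11 → queue [8, 3, 7, 11]
Visit 8; enqueue 5, 6, 9, 13 → queue [3, 7, 11, 5, 6, 9, 13]
Visit 3; enqueue 10, 14 → queue [7, 11, 5, 6, 9, 13, 10, 14]
Visit 7 → queue [11, 5, 6, 9, 13, 10, 14]
Visit 11; enqueue 12 → queue [5, 6, 9, 13, 10, 14, 12]
Visit 5; enqueue 1, 15 → queue [6, 9, 13, 10, 14, 12, 1, 15]
Visit 6 → queue [9, 13, 10, 14, 12, 1, 15]
Visit 9 → queue [13, 10, 14, 12, 1, 15]
Visit 13 → queue [10, 14, 12, 1, 15]
Visit 10 → queue [14, 12, 1, 15]
Visit 14 → queue [12, 1, 15]
Visit 12; enqueue 2 → queue [1, 15, 2]
Visit 1 → queue [15, 2]
Visit 15 → queue [2]
Visit 2 → queue []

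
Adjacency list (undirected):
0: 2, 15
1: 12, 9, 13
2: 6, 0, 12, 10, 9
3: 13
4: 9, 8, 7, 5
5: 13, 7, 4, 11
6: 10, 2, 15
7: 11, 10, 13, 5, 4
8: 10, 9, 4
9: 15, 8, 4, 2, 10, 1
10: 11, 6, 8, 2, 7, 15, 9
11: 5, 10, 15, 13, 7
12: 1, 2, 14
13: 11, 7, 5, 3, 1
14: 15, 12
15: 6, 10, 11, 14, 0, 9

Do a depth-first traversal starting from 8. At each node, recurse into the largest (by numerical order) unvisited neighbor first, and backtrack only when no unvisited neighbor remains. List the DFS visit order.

8 10 15 14 12 2 9 4 7 13 11 5 3 1 6 0

Visit 8
8 → 10
10 → 15
15 → 14
14 → 12
12 → 2
2 → 9
9 → 4
4 → 7
7 → 13
13 → 11
11 → 5
13 → 3
13 → 1
2 → 6
2 → 0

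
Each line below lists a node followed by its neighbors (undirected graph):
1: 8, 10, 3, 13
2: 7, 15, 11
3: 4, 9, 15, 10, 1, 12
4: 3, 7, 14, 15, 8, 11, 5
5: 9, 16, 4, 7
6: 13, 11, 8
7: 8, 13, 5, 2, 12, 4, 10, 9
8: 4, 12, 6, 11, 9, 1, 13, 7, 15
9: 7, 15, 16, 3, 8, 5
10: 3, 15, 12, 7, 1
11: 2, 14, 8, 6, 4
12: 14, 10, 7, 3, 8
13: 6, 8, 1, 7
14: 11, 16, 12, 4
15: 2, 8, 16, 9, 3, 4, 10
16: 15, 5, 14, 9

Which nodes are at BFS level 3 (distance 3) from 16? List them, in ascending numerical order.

1, 6, 13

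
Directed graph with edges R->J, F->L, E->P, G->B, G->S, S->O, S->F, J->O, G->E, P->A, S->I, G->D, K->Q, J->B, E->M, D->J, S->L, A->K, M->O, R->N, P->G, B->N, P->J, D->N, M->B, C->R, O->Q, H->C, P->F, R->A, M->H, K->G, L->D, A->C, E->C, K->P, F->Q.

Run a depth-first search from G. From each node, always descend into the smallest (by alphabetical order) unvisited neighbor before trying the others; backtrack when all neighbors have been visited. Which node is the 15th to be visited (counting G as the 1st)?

Visit G
G → B
B → N
G → D
D → J
J → O
O → Q
G → E
E → C
C → R
R → A
A → K
K → P
P → F
F → L
E → M
M → H
G → S
S → I

Visit order: G, B, N, D, J, O, Q, E, C, R, A, K, P, F, L, M, H, S, I

L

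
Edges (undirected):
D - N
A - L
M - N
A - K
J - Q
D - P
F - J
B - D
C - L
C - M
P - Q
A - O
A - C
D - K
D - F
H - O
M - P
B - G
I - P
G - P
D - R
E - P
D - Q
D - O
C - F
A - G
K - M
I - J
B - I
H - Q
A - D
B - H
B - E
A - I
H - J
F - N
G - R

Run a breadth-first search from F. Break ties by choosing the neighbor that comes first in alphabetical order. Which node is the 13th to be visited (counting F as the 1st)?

Visit F; enqueue C, D, J, N → queue [C, D, J, N]
Visit C; enqueue A, L, M → queue [D, J, N, A, L, M]
Visit D; enqueue B, K, O, P, Q, R → queue [J, N, A, L, M, B, K, O, P, Q, R]
Visit J; enqueue H, I → queue [N, A, L, M, B, K, O, P, Q, R, H, I]
Visit N → queue [A, L, M, B, K, O, P, Q, R, H, I]
Visit A; enqueue G → queue [L, M, B, K, O, P, Q, R, H, I, G]
Visit L → queue [M, B, K, O, P, Q, R, H, I, G]
Visit M → queue [B, K, O, P, Q, R, H, I, G]
Visit B; enqueue E → queue [K, O, P, Q, R, H, I, G, E]
Visit K → queue [O, P, Q, R, H, I, G, E]
Visit O → queue [P, Q, R, H, I, G, E]
Visit P → queue [Q, R, H, I, G, E]
Visit Q → queue [R, H, I, G, E]
Visit R → queue [H, I, G, E]
Visit H → queue [I, G, E]
Visit I → queue [G, E]
Visit G → queue [E]
Visit E → queue []

Visit order: F, C, D, J, N, A, L, M, B, K, O, P, Q, R, H, I, G, E

Q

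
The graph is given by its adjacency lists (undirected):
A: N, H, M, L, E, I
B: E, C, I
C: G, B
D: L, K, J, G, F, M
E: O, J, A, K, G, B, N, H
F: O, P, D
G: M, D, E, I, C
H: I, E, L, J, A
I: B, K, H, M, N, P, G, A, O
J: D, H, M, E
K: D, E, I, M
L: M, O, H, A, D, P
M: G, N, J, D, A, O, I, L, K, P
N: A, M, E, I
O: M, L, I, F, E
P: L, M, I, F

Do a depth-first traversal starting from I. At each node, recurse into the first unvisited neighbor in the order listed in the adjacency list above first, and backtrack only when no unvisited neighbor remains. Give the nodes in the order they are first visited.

Visit I
I → B
B → E
E → O
O → M
M → G
G → D
D → L
L → H
H → J
H → A
A → N
L → P
P → F
D → K
G → C

I → B → E → O → M → G → D → L → H → J → A → N → P → F → K → C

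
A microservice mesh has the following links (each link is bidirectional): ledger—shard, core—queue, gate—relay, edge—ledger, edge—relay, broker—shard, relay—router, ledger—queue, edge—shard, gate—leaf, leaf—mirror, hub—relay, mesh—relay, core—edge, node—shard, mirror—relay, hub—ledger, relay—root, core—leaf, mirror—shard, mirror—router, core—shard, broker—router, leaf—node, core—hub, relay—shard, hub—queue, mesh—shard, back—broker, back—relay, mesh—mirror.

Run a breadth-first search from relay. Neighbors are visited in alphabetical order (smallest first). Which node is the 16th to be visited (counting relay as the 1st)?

Visit relay; enqueue back, edge, gate, hub, mesh, mirror, root, router, shard → queue [back, edge, gate, hub, mesh, mirror, root, router, shard]
Visit back; enqueue broker → queue [edge, gate, hub, mesh, mirror, root, router, shard, broker]
Visit edge; enqueue core, ledger → queue [gate, hub, mesh, mirror, root, router, shard, broker, core, ledger]
Visit gate; enqueue leaf → queue [hub, mesh, mirror, root, router, shard, broker, core, ledger, leaf]
Visit hub; enqueue queue → queue [mesh, mirror, root, router, shard, broker, core, ledger, leaf, queue]
Visit mesh → queue [mirror, root, router, shard, broker, core, ledger, leaf, queue]
Visit mirror → queue [root, router, shard, broker, core, ledger, leaf, queue]
Visit root → queue [router, shard, broker, core, ledger, leaf, queue]
Visit router → queue [shard, broker, core, ledger, leaf, queue]
Visit shard; enqueue node → queue [broker, core, ledger, leaf, queue, node]
Visit broker → queue [core, ledger, leaf, queue, node]
Visit core → queue [ledger, leaf, queue, node]
Visit ledger → queue [leaf, queue, node]
Visit leaf → queue [queue, node]
Visit queue → queue [node]
Visit node → queue []

Visit order: relay, back, edge, gate, hub, mesh, mirror, root, router, shard, broker, core, ledger, leaf, queue, node

node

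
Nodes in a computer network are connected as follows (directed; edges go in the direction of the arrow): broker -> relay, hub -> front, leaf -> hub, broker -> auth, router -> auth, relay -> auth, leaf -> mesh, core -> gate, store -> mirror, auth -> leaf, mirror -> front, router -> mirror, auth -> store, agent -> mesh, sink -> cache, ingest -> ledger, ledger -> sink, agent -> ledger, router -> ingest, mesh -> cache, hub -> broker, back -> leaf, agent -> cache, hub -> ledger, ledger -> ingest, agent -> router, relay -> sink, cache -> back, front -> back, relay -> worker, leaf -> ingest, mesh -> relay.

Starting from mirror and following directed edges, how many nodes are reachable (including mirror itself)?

15

BFS from mirror visits: mirror, front, back, leaf, mesh, ingest, hub, relay, cache, ledger, broker, worker, sink, auth, store
Reachable nodes: 15 of 19 total.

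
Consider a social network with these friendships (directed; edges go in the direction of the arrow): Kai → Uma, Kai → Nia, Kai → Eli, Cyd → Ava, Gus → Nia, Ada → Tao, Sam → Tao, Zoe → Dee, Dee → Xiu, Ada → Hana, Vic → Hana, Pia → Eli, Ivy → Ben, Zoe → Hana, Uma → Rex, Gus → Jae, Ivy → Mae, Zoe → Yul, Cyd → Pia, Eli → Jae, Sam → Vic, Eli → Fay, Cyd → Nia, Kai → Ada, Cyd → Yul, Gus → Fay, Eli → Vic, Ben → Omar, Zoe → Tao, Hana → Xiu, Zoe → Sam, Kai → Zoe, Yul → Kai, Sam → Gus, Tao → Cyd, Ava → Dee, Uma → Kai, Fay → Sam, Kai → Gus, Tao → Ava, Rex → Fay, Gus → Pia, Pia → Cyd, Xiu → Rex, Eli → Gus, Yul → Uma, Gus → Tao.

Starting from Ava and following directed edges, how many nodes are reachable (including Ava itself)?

20

BFS from Ava visits: Ava, Dee, Xiu, Rex, Fay, Sam, Vic, Tao, Gus, Hana, Cyd, Pia, Nia, Jae, Yul, Eli, Uma, Kai, Zoe, Ada
Reachable nodes: 20 of 24 total.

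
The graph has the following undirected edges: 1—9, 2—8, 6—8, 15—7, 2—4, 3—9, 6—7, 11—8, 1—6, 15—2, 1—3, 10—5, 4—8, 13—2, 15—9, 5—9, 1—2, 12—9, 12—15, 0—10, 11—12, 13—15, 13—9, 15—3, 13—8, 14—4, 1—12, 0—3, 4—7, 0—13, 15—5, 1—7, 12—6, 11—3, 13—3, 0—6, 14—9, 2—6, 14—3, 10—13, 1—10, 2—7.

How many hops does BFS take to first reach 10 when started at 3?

Level 0: 3
Level 1: 0, 1, 9, 11, 13, 14, 15
Level 2: 2, 4, 5, 6, 7, 8, 10, 12
10 first appears at level 2.

2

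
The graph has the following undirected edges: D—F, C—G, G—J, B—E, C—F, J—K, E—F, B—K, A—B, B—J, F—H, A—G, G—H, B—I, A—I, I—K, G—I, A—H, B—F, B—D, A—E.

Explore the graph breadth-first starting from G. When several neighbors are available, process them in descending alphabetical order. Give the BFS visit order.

G, J, I, H, C, A, K, B, F, E, D

Visit G; enqueue J, I, H, C, A → queue [J, I, H, C, A]
Visit J; enqueue K, B → queue [I, H, C, A, K, B]
Visit I → queue [H, C, A, K, B]
Visit H; enqueue F → queue [C, A, K, B, F]
Visit C → queue [A, K, B, F]
Visit A; enqueue E → queue [K, B, F, E]
Visit K → queue [B, F, E]
Visit B; enqueue D → queue [F, E, D]
Visit F → queue [E, D]
Visit E → queue [D]
Visit D → queue []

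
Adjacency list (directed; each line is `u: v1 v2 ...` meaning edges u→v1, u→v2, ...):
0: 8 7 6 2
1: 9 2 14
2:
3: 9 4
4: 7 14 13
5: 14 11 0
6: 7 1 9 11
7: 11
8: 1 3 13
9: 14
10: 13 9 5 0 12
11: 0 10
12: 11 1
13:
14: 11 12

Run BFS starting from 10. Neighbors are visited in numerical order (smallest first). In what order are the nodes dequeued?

10, 0, 5, 9, 12, 13, 2, 6, 7, 8, 11, 14, 1, 3, 4

Visit 10; enqueue 0, 5, 9, 12, 13 → queue [0, 5, 9, 12, 13]
Visit 0; enqueue 2, 6, 7, 8 → queue [5, 9, 12, 13, 2, 6, 7, 8]
Visit 5; enqueue 11, 14 → queue [9, 12, 13, 2, 6, 7, 8, 11, 14]
Visit 9 → queue [12, 13, 2, 6, 7, 8, 11, 14]
Visit 12; enqueue 1 → queue [13, 2, 6, 7, 8, 11, 14, 1]
Visit 13 → queue [2, 6, 7, 8, 11, 14, 1]
Visit 2 → queue [6, 7, 8, 11, 14, 1]
Visit 6 → queue [7, 8, 11, 14, 1]
Visit 7 → queue [8, 11, 14, 1]
Visit 8; enqueue 3 → queue [11, 14, 1, 3]
Visit 11 → queue [14, 1, 3]
Visit 14 → queue [1, 3]
Visit 1 → queue [3]
Visit 3; enqueue 4 → queue [4]
Visit 4 → queue []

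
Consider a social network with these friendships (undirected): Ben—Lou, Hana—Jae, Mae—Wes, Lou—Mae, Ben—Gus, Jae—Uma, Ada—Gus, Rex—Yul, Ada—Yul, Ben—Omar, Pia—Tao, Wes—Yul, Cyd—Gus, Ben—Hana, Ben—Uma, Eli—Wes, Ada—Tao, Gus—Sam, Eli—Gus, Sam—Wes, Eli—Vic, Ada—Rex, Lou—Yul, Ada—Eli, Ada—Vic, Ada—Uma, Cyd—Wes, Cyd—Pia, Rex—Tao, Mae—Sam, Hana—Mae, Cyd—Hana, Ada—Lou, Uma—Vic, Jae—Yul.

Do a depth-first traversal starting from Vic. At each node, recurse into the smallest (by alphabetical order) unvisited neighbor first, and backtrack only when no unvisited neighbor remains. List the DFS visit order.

Visit Vic
Vic → Ada
Ada → Eli
Eli → Gus
Gus → Ben
Ben → Hana
Hana → Cyd
Cyd → Pia
Pia → Tao
Tao → Rex
Rex → Yul
Yul → Jae
Jae → Uma
Yul → Lou
Lou → Mae
Mae → Sam
Sam → Wes
Ben → Omar

Vic → Ada → Eli → Gus → Ben → Hana → Cyd → Pia → Tao → Rex → Yul → Jae → Uma → Lou → Mae → Sam → Wes → Omar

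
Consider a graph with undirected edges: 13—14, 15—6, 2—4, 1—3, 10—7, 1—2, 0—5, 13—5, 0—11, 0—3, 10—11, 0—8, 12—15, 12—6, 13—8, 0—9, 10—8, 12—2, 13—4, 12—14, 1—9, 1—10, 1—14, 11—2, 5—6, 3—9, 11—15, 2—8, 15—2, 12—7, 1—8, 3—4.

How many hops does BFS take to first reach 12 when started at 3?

3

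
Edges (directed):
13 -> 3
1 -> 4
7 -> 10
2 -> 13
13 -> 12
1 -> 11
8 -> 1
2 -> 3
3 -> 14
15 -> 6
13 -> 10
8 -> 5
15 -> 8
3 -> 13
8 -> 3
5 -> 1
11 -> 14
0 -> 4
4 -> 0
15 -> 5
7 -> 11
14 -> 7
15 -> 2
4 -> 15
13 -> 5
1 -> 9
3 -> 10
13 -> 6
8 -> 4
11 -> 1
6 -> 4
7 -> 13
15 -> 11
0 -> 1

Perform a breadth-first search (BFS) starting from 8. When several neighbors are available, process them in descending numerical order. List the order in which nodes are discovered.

8, 5, 4, 3, 1, 15, 0, 14, 13, 10, 11, 9, 6, 2, 7, 12

Visit 8; enqueue 5, 4, 3, 1 → queue [5, 4, 3, 1]
Visit 5 → queue [4, 3, 1]
Visit 4; enqueue 15, 0 → queue [3, 1, 15, 0]
Visit 3; enqueue 14, 13, 10 → queue [1, 15, 0, 14, 13, 10]
Visit 1; enqueue 11, 9 → queue [15, 0, 14, 13, 10, 11, 9]
Visit 15; enqueue 6, 2 → queue [0, 14, 13, 10, 11, 9, 6, 2]
Visit 0 → queue [14, 13, 10, 11, 9, 6, 2]
Visit 14; enqueue 7 → queue [13, 10, 11, 9, 6, 2, 7]
Visit 13; enqueue 12 → queue [10, 11, 9, 6, 2, 7, 12]
Visit 10 → queue [11, 9, 6, 2, 7, 12]
Visit 11 → queue [9, 6, 2, 7, 12]
Visit 9 → queue [6, 2, 7, 12]
Visit 6 → queue [2, 7, 12]
Visit 2 → queue [7, 12]
Visit 7 → queue [12]
Visit 12 → queue []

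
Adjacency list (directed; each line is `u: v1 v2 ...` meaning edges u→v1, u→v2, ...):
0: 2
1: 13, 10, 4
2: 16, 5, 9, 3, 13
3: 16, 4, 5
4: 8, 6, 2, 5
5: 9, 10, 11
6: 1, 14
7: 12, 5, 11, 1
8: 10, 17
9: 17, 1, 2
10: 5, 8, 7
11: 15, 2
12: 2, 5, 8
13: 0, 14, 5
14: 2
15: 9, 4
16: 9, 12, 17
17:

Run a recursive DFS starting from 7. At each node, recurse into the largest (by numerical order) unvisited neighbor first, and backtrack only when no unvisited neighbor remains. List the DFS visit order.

7, 12, 8, 17, 10, 5, 11, 15, 9, 2, 16, 13, 14, 0, 3, 4, 6, 1

Visit 7
7 → 12
12 → 8
8 → 17
8 → 10
10 → 5
5 → 11
11 → 15
15 → 9
9 → 2
2 → 16
2 → 13
13 → 14
13 → 0
2 → 3
3 → 4
4 → 6
6 → 1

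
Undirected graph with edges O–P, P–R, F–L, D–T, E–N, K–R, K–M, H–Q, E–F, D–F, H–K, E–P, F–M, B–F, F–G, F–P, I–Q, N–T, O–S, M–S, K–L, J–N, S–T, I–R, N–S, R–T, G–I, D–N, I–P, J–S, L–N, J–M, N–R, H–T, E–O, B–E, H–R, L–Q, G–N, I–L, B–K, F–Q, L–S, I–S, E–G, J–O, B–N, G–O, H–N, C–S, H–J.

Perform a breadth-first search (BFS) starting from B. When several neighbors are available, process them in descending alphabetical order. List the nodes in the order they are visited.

Visit B; enqueue N, K, F, E → queue [N, K, F, E]
Visit N; enqueue T, S, R, L, J, H, G, D → queue [K, F, E, T, S, R, L, J, H, G, D]
Visit K; enqueue M → queue [F, E, T, S, R, L, J, H, G, D, M]
Visit F; enqueue Q, P → queue [E, T, S, R, L, J, H, G, D, M, Q, P]
Visit E; enqueue O → queue [T, S, R, L, J, H, G, D, M, Q, P, O]
Visit T → queue [S, R, L, J, H, G, D, M, Q, P, O]
Visit S; enqueue I, C → queue [R, L, J, H, G, D, M, Q, P, O, I, C]
Visit R → queue [L, J, H, G, D, M, Q, P, O, I, C]
Visit L → queue [J, H, G, D, M, Q, P, O, I, C]
Visit J → queue [H, G, D, M, Q, P, O, I, C]
Visit H → queue [G, D, M, Q, P, O, I, C]
Visit G → queue [D, M, Q, P, O, I, C]
Visit D → queue [M, Q, P, O, I, C]
Visit M → queue [Q, P, O, I, C]
Visit Q → queue [P, O, I, C]
Visit P → queue [O, I, C]
Visit O → queue [I, C]
Visit I → queue [C]
Visit C → queue []

B N K F E T S R L J H G D M Q P O I C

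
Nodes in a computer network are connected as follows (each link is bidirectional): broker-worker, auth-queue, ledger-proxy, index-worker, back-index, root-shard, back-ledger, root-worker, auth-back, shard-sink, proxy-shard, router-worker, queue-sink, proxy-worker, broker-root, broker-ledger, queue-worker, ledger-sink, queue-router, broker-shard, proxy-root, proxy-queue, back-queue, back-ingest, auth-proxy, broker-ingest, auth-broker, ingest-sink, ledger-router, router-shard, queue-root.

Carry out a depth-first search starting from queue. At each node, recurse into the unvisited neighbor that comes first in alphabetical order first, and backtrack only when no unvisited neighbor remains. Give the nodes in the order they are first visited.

queue auth back index worker broker ingest sink ledger proxy root shard router

Visit queue
queue → auth
auth → back
back → index
index → worker
worker → broker
broker → ingest
ingest → sink
sink → ledger
ledger → proxy
proxy → root
root → shard
shard → router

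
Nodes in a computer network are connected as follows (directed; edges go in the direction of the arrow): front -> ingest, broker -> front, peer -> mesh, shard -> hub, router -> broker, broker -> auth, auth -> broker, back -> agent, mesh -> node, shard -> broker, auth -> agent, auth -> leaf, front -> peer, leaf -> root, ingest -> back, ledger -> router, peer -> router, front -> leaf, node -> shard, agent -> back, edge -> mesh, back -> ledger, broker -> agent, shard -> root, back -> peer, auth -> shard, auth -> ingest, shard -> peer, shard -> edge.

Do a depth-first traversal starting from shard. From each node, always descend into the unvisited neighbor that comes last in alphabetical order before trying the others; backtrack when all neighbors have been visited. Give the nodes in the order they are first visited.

shard -> root -> peer -> router -> broker -> front -> leaf -> ingest -> back -> ledger -> agent -> auth -> mesh -> node -> hub -> edge

Visit shard
shard → root
shard → peer
peer → router
router → broker
broker → front
front → leaf
front → ingest
ingest → back
back → ledger
back → agent
broker → auth
peer → mesh
mesh → node
shard → hub
shard → edge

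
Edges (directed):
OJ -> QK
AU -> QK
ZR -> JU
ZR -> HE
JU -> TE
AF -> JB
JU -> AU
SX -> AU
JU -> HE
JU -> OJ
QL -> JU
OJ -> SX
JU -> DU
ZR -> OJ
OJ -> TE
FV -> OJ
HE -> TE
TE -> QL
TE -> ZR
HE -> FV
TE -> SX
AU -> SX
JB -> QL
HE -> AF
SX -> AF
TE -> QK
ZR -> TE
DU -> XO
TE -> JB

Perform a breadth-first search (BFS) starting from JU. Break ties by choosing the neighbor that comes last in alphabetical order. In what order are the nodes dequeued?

Visit JU; enqueue TE, OJ, HE, DU, AU → queue [TE, OJ, HE, DU, AU]
Visit TE; enqueue ZR, SX, QL, QK, JB → queue [OJ, HE, DU, AU, ZR, SX, QL, QK, JB]
Visit OJ → queue [HE, DU, AU, ZR, SX, QL, QK, JB]
Visit HE; enqueue FV, AF → queue [DU, AU, ZR, SX, QL, QK, JB, FV, AF]
Visit DU; enqueue XO → queue [AU, ZR, SX, QL, QK, JB, FV, AF, XO]
Visit AU → queue [ZR, SX, QL, QK, JB, FV, AF, XO]
Visit ZR → queue [SX, QL, QK, JB, FV, AF, XO]
Visit SX → queue [QL, QK, JB, FV, AF, XO]
Visit QL → queue [QK, JB, FV, AF, XO]
Visit QK → queue [JB, FV, AF, XO]
Visit JB → queue [FV, AF, XO]
Visit FV → queue [AF, XO]
Visit AF → queue [XO]
Visit XO → queue []

JU, TE, OJ, HE, DU, AU, ZR, SX, QL, QK, JB, FV, AF, XO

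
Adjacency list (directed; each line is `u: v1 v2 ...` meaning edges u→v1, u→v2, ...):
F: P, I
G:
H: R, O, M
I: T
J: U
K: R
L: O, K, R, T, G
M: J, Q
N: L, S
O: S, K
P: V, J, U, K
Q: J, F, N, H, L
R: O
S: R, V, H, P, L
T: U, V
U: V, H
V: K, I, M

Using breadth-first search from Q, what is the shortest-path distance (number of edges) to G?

Level 0: Q
Level 1: F, H, J, L, N
Level 2: G, I, K, M, O, P, R, S, T, U
Level 3: V
G first appears at level 2.

2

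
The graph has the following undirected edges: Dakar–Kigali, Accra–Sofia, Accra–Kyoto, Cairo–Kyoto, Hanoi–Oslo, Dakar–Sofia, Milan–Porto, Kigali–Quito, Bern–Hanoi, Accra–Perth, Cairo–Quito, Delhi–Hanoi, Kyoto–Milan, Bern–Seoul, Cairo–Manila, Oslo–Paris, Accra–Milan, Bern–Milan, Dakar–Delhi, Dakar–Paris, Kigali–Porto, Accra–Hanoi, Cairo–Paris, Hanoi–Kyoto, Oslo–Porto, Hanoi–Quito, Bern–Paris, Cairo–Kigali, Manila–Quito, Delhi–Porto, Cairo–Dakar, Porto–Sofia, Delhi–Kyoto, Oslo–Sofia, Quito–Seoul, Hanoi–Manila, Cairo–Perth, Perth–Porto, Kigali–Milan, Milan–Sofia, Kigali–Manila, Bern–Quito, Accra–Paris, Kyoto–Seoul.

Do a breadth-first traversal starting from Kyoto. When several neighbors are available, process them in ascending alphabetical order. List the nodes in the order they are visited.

Visit Kyoto; enqueue Accra, Cairo, Delhi, Hanoi, Milan, Seoul → queue [Accra, Cairo, Delhi, Hanoi, Milan, Seoul]
Visit Accra; enqueue Paris, Perth, Sofia → queue [Cairo, Delhi, Hanoi, Milan, Seoul, Paris, Perth, Sofia]
Visit Cairo; enqueue Dakar, Kigali, Manila, Quito → queue [Delhi, Hanoi, Milan, Seoul, Paris, Perth, Sofia, Dakar, Kigali, Manila, Quito]
Visit Delhi; enqueue Porto → queue [Hanoi, Milan, Seoul, Paris, Perth, Sofia, Dakar, Kigali, Manila, Quito, Porto]
Visit Hanoi; enqueue Bern, Oslo → queue [Milan, Seoul, Paris, Perth, Sofia, Dakar, Kigali, Manila, Quito, Porto, Bern, Oslo]
Visit Milan → queue [Seoul, Paris, Perth, Sofia, Dakar, Kigali, Manila, Quito, Porto, Bern, Oslo]
Visit Seoul → queue [Paris, Perth, Sofia, Dakar, Kigali, Manila, Quito, Porto, Bern, Oslo]
Visit Paris → queue [Perth, Sofia, Dakar, Kigali, Manila, Quito, Porto, Bern, Oslo]
Visit Perth → queue [Sofia, Dakar, Kigali, Manila, Quito, Porto, Bern, Oslo]
Visit Sofia → queue [Dakar, Kigali, Manila, Quito, Porto, Bern, Oslo]
Visit Dakar → queue [Kigali, Manila, Quito, Porto, Bern, Oslo]
Visit Kigali → queue [Manila, Quito, Porto, Bern, Oslo]
Visit Manila → queue [Quito, Porto, Bern, Oslo]
Visit Quito → queue [Porto, Bern, Oslo]
Visit Porto → queue [Bern, Oslo]
Visit Bern → queue [Oslo]
Visit Oslo → queue []

Kyoto, Accra, Cairo, Delhi, Hanoi, Milan, Seoul, Paris, Perth, Sofia, Dakar, Kigali, Manila, Quito, Porto, Bern, Oslo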